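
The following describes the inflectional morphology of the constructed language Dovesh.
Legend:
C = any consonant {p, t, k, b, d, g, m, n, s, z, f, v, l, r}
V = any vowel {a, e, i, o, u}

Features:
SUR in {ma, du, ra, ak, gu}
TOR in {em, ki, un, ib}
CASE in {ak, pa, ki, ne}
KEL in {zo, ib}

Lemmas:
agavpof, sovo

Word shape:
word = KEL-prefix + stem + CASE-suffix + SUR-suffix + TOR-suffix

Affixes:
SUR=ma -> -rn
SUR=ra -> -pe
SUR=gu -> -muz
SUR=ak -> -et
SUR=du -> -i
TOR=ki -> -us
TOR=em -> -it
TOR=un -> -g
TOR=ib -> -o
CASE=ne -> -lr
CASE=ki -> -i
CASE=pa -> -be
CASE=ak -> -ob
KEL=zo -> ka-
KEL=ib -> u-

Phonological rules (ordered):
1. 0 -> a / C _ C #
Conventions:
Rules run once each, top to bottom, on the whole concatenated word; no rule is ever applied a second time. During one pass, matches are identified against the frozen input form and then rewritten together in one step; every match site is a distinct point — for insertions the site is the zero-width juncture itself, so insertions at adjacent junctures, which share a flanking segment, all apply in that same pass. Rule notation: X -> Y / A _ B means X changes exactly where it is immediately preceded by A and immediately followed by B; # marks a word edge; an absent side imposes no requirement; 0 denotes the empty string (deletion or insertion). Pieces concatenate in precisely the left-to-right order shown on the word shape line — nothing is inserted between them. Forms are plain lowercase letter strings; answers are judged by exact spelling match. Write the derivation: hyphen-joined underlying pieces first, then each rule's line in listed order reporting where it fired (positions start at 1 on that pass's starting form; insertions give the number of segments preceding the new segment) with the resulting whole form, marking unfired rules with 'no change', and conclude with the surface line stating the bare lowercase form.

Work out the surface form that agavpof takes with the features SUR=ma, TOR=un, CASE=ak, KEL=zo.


underlying: ka-agavpof-ob-rn-g
1. 0 -> a / C _ C #: inserts after position(s) 13: kaagavpofobrnag
surface: kaagavpofobrnag


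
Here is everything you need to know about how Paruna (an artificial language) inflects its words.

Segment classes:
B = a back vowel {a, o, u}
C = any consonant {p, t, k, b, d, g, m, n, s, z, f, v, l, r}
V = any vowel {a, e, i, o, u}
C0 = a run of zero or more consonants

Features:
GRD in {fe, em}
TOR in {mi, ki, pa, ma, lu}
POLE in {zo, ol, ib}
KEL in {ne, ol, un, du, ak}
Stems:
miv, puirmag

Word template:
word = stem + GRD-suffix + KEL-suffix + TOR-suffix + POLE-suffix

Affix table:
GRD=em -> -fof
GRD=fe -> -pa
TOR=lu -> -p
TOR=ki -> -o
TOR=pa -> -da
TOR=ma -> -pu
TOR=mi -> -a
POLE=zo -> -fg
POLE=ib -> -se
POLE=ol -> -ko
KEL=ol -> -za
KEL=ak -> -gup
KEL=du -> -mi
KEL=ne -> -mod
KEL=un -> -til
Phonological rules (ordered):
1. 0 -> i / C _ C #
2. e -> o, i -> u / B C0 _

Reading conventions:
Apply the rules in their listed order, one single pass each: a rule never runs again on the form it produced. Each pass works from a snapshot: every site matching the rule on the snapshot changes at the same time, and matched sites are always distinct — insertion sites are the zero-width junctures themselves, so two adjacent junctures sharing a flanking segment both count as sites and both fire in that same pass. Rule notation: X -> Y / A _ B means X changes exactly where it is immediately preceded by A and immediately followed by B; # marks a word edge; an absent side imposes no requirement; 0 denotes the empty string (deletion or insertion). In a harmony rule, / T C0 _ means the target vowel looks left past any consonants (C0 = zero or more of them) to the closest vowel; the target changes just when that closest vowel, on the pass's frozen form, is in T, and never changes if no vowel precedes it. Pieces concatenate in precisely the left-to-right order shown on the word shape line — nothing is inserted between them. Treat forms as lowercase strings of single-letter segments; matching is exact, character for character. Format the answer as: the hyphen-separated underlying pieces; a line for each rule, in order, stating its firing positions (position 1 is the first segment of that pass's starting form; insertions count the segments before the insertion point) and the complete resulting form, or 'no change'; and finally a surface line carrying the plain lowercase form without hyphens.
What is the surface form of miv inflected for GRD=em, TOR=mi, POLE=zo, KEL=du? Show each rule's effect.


underlying: miv-fof-mi-a-fg
1. 0 -> i / C _ C #: inserts after position(s) 10: mivfofmiafig
2. e -> o, i -> u / B C0 _: fires at position(s) 8, 11: mivfofmuafug
surface: mivfofmuafug


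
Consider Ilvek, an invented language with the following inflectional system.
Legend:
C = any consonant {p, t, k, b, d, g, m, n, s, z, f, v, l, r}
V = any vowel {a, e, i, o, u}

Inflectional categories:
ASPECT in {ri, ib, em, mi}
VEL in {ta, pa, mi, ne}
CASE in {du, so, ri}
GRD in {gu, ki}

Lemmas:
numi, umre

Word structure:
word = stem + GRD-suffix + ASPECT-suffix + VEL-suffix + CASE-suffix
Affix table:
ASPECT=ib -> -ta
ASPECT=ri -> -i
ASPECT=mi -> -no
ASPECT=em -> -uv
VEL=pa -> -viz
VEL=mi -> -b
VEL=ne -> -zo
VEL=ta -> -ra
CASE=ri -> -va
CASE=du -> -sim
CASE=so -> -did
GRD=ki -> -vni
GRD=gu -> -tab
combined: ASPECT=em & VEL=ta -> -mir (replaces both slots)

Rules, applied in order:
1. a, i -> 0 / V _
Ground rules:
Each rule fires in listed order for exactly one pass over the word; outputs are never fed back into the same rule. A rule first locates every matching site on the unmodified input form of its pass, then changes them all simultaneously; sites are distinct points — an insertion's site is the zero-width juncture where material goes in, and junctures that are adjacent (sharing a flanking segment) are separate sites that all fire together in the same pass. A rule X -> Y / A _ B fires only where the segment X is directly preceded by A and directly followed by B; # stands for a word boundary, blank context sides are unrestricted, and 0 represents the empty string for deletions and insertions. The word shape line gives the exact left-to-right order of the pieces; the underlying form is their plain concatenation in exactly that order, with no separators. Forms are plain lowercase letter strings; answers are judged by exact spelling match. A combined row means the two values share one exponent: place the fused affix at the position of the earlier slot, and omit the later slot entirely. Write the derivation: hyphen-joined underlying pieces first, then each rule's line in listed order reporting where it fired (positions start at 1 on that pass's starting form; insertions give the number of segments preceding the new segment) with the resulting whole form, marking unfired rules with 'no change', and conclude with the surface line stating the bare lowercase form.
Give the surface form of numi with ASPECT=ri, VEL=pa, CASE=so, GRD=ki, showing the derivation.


underlying: numi-vni-i-viz-did
1. a, i -> 0 / V _: fires at position(s) 8: numivnivizdid
surface: numivnivizdid


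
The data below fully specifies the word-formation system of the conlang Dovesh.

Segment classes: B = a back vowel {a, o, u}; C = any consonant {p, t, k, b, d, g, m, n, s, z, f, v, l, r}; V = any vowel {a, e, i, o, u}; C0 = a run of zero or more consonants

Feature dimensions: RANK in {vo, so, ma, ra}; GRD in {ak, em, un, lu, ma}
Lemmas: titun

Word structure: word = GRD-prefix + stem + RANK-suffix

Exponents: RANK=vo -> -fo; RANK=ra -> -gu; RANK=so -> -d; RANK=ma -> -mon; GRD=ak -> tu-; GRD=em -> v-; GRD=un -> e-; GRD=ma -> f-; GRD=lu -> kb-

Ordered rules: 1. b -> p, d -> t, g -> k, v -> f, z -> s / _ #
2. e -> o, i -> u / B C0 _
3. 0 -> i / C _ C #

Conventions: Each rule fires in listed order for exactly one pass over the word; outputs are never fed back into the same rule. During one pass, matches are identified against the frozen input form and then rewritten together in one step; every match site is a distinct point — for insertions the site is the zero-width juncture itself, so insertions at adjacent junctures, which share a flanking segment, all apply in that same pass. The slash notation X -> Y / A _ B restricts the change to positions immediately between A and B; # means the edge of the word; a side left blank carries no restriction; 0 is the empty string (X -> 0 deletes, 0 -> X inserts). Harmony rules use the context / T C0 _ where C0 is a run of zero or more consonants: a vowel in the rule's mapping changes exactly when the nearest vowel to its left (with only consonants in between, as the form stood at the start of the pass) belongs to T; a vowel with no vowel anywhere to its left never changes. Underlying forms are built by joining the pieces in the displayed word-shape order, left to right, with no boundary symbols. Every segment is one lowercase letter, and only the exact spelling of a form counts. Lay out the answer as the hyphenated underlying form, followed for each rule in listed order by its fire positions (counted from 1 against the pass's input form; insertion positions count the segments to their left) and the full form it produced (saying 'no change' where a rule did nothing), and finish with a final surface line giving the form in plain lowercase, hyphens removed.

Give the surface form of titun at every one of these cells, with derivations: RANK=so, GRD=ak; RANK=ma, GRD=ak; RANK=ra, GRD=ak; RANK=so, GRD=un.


cell RANK=so, GRD=ak:
underlying: tu-titun-d
1. b -> p, d -> t, g -> k, v -> f, z -> s / _ #: fires at position(s) 8: tutitunt
2. e -> o, i -> u / B C0 _: fires at position(s) 4: tututunt
3. 0 -> i / C _ C #: inserts after position(s) 7: tututunit
surface: tututunit

cell RANK=ma, GRD=ak:
underlying: tu-titun-mon
1. b -> p, d -> t, g -> k, v -> f, z -> s / _ #: no change
2. e -> o, i -> u / B C0 _: fires at position(s) 4: tututunmon
3. 0 -> i / C _ C #: no change
surface: tututunmon

cell RANK=ra, GRD=ak:
underlying: tu-titun-gu
1. b -> p, d -> t, g -> k, v -> f, z -> s / _ #: no change
2. e -> o, i -> u / B C0 _: fires at position(s) 4: tututungu
3. 0 -> i / C _ C #: no change
surface: tututungu

cell RANK=so, GRD=un:
underlying: e-titun-d
1. b -> p, d -> t, g -> k, v -> f, z -> s / _ #: fires at position(s) 7: etitunt
2. e -> o, i -> u / B C0 _: no change
3. 0 -> i / C _ C #: inserts after position(s) 6: etitunit
surface: etitunit


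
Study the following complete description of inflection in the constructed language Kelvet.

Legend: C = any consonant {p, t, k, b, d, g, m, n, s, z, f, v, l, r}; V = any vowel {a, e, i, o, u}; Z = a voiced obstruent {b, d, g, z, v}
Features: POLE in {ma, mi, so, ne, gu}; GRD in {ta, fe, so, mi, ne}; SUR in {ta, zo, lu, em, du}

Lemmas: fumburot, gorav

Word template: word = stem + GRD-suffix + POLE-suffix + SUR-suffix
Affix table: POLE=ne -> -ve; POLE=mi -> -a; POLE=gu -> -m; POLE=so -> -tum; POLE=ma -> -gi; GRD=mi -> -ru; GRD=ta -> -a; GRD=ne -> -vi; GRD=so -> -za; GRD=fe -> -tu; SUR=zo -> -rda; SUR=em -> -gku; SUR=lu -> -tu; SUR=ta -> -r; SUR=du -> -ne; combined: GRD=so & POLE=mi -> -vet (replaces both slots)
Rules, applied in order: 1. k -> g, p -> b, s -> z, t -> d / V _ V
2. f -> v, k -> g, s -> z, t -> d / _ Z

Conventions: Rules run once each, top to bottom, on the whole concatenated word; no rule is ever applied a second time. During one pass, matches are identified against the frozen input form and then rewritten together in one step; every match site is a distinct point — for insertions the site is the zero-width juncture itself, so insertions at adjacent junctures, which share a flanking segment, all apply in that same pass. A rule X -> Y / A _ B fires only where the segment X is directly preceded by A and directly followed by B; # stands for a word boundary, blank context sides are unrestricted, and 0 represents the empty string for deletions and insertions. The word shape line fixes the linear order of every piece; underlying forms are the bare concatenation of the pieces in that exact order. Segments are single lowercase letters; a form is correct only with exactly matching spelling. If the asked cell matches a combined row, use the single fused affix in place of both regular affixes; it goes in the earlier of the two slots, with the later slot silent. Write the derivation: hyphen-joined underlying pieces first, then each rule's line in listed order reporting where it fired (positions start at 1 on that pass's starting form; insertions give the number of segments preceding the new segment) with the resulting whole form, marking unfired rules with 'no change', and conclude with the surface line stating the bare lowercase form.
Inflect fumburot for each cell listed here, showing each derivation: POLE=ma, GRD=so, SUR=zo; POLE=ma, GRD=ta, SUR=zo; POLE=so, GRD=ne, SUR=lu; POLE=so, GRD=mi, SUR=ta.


cell POLE=ma, GRD=so, SUR=zo:
underlying: fumburot-za-gi-rda
1. k -> g, p -> b, s -> z, t -> d / V _ V: no change
2. f -> v, k -> g, s -> z, t -> d / _ Z: fires at position(s) 8: fumburodzagirda
surface: fumburodzagirda

cell POLE=ma, GRD=ta, SUR=zo:
underlying: fumburot-a-gi-rda
1. k -> g, p -> b, s -> z, t -> d / V _ V: fires at position(s) 8: fumburodagirda
2. f -> v, k -> g, s -> z, t -> d / _ Z: no change
surface: fumburodagirda

cell POLE=so, GRD=ne, SUR=lu:
underlying: fumburot-vi-tum-tu
1. k -> g, p -> b, s -> z, t -> d / V _ V: fires at position(s) 11: fumburotvidumtu
2. f -> v, k -> g, s -> z, t -> d / _ Z: fires at position(s) 8: fumburodvidumtu
surface: fumburodvidumtu

cell POLE=so, GRD=mi, SUR=ta:
underlying: fumburot-ru-tum-r
1. k -> g, p -> b, s -> z, t -> d / V _ V: fires at position(s) 11: fumburotrudumr
2. f -> v, k -> g, s -> z, t -> d / _ Z: no change
surface: fumburotrudumr


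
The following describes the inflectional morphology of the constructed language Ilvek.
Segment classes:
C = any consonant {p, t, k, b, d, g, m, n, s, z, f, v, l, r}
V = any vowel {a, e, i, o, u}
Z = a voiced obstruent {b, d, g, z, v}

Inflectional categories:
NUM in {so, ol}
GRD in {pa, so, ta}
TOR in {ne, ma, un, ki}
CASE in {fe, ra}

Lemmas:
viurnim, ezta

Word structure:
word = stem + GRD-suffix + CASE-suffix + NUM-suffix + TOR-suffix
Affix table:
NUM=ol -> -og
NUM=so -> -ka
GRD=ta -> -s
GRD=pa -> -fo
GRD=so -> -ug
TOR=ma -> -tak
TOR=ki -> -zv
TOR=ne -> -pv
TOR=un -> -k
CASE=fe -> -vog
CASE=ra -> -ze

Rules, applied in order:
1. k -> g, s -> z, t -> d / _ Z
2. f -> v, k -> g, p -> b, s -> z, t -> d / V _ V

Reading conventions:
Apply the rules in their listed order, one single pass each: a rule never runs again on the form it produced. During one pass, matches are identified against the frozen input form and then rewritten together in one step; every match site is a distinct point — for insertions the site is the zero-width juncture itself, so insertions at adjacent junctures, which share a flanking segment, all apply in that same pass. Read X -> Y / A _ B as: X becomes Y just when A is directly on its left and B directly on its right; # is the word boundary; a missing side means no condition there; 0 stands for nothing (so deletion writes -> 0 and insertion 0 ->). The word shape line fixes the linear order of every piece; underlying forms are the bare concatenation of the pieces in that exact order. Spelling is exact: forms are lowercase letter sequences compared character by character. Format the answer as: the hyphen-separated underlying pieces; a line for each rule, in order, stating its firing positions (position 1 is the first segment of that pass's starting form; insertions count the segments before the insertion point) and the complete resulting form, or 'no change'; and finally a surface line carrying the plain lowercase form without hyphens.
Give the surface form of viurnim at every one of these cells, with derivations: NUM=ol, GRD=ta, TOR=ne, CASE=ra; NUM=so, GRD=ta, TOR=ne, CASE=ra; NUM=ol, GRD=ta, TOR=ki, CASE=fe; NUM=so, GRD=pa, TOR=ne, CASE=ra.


cell NUM=ol, GRD=ta, TOR=ne, CASE=ra:
underlying: viurnim-s-ze-og-pv
1. k -> g, s -> z, t -> d / _ Z: fires at position(s) 8: viurnimzzeogpv
2. f -> v, k -> g, p -> b, s -> z, t -> d / V _ V: no change
surface: viurnimzzeogpv

cell NUM=so, GRD=ta, TOR=ne, CASE=ra:
underlying: viurnim-s-ze-ka-pv
1. k -> g, s -> z, t -> d / _ Z: fires at position(s) 8: viurnimzzekapv
2. f -> v, k -> g, p -> b, s -> z, t -> d / V _ V: fires at position(s) 11: viurnimzzegapv
surface: viurnimzzegapv

cell NUM=ol, GRD=ta, TOR=ki, CASE=fe:
underlying: viurnim-s-vog-og-zv
1. k -> g, s -> z, t -> d / _ Z: fires at position(s) 8: viurnimzvogogzv
2. f -> v, k -> g, p -> b, s -> z, t -> d / V _ V: no change
surface: viurnimzvogogzv

cell NUM=so, GRD=pa, TOR=ne, CASE=ra:
underlying: viurnim-fo-ze-ka-pv
1. k -> g, s -> z, t -> d / _ Z: no change
2. f -> v, k -> g, p -> b, s -> z, t -> d / V _ V: fires at position(s) 12: viurnimfozegapv
surface: viurnimfozegapv


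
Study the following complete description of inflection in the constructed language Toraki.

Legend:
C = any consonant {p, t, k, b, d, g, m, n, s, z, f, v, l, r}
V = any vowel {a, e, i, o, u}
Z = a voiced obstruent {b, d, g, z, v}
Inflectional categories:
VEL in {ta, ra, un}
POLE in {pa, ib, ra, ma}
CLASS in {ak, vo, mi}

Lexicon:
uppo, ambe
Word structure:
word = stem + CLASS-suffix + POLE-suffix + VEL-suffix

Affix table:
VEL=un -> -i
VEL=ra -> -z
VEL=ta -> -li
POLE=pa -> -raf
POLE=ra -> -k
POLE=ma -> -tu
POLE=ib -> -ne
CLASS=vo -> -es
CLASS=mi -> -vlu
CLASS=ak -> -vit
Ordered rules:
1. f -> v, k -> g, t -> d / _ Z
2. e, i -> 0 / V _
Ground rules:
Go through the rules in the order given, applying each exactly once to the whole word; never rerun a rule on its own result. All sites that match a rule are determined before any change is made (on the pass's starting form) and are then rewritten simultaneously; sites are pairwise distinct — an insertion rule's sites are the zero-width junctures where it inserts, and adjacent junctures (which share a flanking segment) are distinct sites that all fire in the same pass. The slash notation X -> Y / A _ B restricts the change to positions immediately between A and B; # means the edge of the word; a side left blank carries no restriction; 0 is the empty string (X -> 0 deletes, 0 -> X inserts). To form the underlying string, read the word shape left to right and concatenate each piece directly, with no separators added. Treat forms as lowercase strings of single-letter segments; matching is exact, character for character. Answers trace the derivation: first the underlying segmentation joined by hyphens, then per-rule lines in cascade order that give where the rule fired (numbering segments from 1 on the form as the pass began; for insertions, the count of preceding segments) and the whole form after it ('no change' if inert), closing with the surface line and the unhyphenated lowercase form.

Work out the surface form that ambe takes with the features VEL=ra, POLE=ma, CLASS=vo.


underlying: ambe-es-tu-z
1. f -> v, k -> g, t -> d / _ Z: no change
2. e, i -> 0 / V _: fires at position(s) 5: ambestuz
surface: ambestuz


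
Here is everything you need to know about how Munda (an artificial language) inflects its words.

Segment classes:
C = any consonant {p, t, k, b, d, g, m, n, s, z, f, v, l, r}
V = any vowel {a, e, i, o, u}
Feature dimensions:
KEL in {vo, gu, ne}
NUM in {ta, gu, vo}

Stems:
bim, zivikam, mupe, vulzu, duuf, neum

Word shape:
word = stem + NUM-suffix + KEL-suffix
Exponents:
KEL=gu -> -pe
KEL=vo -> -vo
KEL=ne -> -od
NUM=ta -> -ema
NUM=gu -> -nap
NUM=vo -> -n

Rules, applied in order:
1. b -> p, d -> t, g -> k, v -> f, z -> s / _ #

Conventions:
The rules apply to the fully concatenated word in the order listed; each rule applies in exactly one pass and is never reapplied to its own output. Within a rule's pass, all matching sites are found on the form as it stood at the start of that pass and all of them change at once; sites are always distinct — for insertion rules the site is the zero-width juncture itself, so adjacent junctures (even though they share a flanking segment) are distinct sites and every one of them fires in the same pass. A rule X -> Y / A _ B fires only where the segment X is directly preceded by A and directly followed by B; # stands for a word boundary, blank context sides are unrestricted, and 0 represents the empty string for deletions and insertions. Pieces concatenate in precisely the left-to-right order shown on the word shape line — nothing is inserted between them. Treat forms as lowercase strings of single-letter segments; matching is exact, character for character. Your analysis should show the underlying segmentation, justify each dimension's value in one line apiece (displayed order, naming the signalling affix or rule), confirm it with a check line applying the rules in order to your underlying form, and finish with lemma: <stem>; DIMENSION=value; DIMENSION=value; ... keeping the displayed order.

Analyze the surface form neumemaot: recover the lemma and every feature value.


underlying: neum-ema-od
KEL=ne - signalled by the affix -od
NUM=ta - signalled by the affix -ema
check: neumemaod -> neumemaot
lemma: neum; KEL=ne; NUM=ta


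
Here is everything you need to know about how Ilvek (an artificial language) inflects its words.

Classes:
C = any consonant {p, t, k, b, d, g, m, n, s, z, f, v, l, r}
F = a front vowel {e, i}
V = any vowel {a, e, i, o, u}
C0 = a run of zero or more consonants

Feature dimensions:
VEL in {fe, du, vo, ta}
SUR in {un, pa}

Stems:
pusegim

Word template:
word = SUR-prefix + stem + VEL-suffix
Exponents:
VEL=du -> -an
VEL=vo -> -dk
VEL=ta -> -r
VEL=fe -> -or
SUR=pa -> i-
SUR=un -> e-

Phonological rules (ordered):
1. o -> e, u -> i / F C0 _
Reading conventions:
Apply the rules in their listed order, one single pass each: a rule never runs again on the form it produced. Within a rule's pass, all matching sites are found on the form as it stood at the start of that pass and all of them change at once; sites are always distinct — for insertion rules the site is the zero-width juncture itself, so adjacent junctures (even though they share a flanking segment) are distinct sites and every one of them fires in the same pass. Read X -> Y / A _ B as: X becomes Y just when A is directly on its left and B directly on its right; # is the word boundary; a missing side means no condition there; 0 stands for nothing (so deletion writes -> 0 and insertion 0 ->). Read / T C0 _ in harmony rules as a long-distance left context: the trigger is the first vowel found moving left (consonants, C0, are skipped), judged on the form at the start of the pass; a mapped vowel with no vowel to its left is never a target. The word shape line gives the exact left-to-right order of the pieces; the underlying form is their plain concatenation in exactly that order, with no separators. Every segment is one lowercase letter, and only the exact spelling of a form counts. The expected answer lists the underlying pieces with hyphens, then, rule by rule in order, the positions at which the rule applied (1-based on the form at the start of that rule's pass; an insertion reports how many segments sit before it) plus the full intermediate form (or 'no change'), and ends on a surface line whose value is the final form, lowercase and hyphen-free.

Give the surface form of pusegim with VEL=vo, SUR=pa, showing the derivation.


underlying: i-pusegim-dk
1. o -> e, u -> i / F C0 _: fires at position(s) 3: ipisegimdk
surface: ipisegimdk


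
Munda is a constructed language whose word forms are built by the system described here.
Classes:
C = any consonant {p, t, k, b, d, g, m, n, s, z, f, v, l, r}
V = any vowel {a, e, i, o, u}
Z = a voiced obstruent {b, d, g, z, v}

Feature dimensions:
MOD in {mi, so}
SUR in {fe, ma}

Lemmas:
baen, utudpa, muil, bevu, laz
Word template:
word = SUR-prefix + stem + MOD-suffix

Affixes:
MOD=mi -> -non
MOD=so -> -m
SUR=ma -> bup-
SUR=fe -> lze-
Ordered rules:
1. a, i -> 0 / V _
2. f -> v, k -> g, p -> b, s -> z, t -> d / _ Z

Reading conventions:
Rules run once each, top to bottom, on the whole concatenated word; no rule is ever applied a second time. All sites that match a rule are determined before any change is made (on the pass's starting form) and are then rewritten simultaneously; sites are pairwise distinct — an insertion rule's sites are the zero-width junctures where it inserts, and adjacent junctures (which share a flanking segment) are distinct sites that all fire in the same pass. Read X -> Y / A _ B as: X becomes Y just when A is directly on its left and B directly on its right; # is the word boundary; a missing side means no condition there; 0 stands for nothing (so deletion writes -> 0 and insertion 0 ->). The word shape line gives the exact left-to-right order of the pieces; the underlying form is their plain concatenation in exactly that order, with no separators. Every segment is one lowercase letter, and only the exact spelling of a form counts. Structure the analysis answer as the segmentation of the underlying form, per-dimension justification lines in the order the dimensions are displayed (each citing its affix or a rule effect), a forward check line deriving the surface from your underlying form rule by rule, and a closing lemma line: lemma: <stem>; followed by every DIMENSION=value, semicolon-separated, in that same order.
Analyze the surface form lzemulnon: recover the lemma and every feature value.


underlying: lze-muil-non
MOD=mi - signalled by the affix -non
SUR=fe - signalled by the affix lze-
check: lzemuilnon -> lzemulnon -> lzemulnon
lemma: muil; MOD=mi; SUR=fe


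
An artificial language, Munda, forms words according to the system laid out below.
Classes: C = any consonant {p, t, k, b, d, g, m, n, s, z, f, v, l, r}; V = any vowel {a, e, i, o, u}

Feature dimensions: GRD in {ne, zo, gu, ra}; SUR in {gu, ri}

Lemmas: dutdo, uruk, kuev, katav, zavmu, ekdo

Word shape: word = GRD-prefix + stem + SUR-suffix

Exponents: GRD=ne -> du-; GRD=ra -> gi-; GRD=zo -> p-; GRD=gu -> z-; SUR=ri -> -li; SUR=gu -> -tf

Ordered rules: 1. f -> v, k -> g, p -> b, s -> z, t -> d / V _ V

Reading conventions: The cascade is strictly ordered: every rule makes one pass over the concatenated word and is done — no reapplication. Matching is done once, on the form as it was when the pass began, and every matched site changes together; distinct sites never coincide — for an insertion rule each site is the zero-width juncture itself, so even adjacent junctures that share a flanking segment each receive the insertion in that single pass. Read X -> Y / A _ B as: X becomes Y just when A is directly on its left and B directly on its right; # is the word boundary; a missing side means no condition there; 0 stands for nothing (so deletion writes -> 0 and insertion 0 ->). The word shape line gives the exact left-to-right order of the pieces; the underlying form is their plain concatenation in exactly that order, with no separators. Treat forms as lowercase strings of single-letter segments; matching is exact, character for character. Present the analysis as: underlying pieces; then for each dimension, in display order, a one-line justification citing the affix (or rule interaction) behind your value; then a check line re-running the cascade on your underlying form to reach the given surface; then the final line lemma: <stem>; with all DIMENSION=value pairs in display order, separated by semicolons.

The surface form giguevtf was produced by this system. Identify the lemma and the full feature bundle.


underlying: gi-kuev-tf
GRD=ra - signalled by the affix gi-
SUR=gu - signalled by the affix -tf
check: gikuevtf -> giguevtf
lemma: kuev; GRD=ra; SUR=gu


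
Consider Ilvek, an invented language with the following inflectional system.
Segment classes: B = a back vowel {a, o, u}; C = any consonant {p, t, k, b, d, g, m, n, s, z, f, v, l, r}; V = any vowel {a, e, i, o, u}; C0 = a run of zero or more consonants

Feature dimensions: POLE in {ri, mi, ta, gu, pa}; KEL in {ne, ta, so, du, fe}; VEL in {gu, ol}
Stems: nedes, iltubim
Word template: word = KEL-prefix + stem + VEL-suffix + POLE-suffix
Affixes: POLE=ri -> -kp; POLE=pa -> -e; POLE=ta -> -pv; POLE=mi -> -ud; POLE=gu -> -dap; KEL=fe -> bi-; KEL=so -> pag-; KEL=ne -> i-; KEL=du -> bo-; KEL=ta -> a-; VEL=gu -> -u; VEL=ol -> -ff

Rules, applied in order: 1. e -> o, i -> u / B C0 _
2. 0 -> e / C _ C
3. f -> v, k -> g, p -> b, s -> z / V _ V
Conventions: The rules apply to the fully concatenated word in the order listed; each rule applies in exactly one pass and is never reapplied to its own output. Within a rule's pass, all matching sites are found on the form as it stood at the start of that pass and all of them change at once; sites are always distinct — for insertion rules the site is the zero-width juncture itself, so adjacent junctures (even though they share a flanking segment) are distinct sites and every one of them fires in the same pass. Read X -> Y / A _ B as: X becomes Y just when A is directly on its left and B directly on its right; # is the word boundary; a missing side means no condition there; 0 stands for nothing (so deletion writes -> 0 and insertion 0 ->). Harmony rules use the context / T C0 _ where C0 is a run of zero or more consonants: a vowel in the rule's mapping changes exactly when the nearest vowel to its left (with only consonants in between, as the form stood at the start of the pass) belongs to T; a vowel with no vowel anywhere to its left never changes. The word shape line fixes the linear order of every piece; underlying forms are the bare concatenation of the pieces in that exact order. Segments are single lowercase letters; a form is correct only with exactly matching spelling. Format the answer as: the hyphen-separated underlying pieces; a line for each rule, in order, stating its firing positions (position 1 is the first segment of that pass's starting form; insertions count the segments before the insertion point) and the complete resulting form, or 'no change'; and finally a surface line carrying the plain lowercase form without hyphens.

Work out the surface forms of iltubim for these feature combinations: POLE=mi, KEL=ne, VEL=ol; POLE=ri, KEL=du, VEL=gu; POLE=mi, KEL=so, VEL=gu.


cell POLE=mi, KEL=ne, VEL=ol:
underlying: i-iltubim-ff-ud
1. e -> o, i -> u / B C0 _: fires at position(s) 7: iiltubumffud
2. 0 -> e / C _ C: inserts after position(s) 3, 8, 9: iiletubumefefud
3. f -> v, k -> g, p -> b, s -> z / V _ V: fires at position(s) 11, 13: iiletubumevevud
surface: iiletubumevevud

cell POLE=ri, KEL=du, VEL=gu:
underlying: bo-iltubim-u-kp
1. e -> o, i -> u / B C0 _: fires at position(s) 3, 8: boultubumukp
2. 0 -> e / C _ C: inserts after position(s) 4, 11: bouletubumukep
3. f -> v, k -> g, p -> b, s -> z / V _ V: fires at position(s) 12: bouletubumugep
surface: bouletubumugep

cell POLE=mi, KEL=so, VEL=gu:
underlying: pag-iltubim-u-ud
1. e -> o, i -> u / B C0 _: fires at position(s) 4, 9: pagultubumuud
2. 0 -> e / C _ C: inserts after position(s) 5: paguletubumuud
3. f -> v, k -> g, p -> b, s -> z / V _ V: no change
surface: paguletubumuud


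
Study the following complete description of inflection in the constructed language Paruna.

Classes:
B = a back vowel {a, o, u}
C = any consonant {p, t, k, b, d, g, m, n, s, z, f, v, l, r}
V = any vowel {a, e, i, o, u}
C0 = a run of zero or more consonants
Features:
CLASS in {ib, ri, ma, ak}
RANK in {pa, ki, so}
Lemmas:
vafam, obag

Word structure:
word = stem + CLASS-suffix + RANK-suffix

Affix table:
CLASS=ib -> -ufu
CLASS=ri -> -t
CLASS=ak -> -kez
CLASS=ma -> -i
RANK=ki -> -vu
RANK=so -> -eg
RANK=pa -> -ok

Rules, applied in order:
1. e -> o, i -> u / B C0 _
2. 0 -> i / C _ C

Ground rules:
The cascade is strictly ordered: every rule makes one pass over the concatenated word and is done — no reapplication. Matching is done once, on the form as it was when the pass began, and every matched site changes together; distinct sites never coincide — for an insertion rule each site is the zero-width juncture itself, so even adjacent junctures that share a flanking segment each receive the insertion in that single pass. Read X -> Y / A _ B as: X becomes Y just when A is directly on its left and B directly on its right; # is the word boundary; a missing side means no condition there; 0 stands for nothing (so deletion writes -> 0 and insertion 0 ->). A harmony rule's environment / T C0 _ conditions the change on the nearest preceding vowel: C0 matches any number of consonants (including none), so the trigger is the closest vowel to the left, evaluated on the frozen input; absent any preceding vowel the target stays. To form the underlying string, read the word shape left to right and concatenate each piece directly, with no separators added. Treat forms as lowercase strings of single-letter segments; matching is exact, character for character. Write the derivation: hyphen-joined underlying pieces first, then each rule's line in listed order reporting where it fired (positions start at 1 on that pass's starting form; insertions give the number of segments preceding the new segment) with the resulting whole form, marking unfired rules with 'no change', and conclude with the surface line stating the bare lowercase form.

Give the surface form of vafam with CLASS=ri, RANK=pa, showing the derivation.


underlying: vafam-t-ok
1. e -> o, i -> u / B C0 _: no change
2. 0 -> i / C _ C: inserts after position(s) 5: vafamitok
surface: vafamitok


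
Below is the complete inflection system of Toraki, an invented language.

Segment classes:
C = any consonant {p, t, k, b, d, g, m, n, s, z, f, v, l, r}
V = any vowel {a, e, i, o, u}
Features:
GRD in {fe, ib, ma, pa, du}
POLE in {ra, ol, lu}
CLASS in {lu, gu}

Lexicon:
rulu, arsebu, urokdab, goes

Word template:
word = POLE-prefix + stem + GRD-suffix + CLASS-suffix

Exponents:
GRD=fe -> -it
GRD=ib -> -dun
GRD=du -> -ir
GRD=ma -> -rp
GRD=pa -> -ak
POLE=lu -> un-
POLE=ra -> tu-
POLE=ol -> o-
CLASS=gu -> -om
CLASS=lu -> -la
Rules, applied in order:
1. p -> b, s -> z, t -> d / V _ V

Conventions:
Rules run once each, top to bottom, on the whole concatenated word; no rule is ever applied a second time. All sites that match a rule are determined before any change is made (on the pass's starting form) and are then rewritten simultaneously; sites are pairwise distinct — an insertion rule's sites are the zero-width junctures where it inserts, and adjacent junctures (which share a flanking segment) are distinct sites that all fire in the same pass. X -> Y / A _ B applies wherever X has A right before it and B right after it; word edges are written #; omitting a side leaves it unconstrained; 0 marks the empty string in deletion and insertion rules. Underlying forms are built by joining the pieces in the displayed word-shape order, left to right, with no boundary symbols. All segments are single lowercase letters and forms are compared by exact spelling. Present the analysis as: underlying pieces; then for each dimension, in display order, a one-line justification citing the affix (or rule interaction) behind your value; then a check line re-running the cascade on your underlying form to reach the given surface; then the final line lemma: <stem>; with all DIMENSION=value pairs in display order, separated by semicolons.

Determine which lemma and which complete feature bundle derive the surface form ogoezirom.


underlying: o-goes-ir-om
GRD=du - signalled by the affix -ir
POLE=ol - signalled by the affix o-
CLASS=gu - signalled by the affix -om
check: ogoesirom -> ogoezirom
lemma: goes; GRD=du; POLE=ol; CLASS=gu


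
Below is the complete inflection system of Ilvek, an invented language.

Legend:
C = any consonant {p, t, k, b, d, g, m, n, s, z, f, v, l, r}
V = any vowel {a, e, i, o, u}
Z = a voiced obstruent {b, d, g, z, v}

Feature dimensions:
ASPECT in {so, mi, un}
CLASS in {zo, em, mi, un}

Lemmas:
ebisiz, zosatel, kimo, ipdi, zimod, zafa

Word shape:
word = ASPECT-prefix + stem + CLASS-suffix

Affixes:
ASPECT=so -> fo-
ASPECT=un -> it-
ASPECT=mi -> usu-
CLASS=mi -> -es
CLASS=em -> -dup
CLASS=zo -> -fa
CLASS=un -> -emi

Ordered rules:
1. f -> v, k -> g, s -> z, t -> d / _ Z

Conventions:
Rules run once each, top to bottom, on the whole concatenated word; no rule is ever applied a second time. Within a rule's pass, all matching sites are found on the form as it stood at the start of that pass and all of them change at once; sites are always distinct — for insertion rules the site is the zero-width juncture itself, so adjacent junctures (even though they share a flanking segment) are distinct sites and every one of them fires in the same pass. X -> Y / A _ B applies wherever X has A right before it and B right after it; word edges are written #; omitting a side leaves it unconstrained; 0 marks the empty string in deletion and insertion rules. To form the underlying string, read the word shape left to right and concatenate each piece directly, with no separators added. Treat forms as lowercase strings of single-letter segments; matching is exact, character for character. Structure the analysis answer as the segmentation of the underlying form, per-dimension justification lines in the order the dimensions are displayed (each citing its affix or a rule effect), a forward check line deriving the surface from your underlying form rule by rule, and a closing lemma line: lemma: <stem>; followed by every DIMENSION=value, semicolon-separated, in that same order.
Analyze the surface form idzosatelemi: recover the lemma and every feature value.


underlying: it-zosatel-emi
ASPECT=un - signalled by the affix it-
CLASS=un - signalled by the affix -emi
check: itzosatelemi -> idzosatelemi
lemma: zosatel; ASPECT=un; CLASS=un


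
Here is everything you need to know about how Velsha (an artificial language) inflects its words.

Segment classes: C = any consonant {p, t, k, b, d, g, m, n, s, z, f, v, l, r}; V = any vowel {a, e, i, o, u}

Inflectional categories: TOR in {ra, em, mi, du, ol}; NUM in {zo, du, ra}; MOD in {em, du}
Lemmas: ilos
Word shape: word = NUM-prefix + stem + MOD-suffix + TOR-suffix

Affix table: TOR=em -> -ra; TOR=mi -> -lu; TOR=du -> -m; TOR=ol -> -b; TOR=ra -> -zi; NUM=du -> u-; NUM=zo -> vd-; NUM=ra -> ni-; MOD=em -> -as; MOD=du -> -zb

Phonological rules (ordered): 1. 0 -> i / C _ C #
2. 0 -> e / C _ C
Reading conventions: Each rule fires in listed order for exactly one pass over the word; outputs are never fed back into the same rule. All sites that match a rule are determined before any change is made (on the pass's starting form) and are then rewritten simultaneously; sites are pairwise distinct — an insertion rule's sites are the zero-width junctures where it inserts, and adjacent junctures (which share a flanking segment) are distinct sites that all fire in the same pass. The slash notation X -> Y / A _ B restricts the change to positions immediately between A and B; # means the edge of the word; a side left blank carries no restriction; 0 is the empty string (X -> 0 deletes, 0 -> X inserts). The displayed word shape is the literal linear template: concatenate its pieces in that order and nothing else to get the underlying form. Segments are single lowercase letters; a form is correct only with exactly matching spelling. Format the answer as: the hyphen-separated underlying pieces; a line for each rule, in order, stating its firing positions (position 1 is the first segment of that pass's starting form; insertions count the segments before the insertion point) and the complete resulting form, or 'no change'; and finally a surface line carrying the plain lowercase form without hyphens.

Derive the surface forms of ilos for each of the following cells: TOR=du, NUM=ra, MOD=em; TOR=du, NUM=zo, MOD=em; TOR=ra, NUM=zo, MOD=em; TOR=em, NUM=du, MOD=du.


cell TOR=du, NUM=ra, MOD=em:
underlying: ni-ilos-as-m
1. 0 -> i / C _ C #: inserts after position(s) 8: niilosasim
2. 0 -> e / C _ C: no change
surface: niilosasim

cell TOR=du, NUM=zo, MOD=em:
underlying: vd-ilos-as-m
1. 0 -> i / C _ C #: inserts after position(s) 8: vdilosasim
2. 0 -> e / C _ C: inserts after position(s) 1: vedilosasim
surface: vedilosasim

cell TOR=ra, NUM=zo, MOD=em:
underlying: vd-ilos-as-zi
1. 0 -> i / C _ C #: no change
2. 0 -> e / C _ C: inserts after position(s) 1, 8: vedilosasezi
surface: vedilosasezi

cell TOR=em, NUM=du, MOD=du:
underlying: u-ilos-zb-ra
1. 0 -> i / C _ C #: no change
2. 0 -> e / C _ C: inserts after position(s) 5, 6, 7: uilosezebera
surface: uilosezebera
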